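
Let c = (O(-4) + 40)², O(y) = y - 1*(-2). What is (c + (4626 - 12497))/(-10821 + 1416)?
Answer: 6427/9405 ≈ 0.68336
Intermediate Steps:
O(y) = 2 + y (O(y) = y + 2 = 2 + y)
c = 1444 (c = ((2 - 4) + 40)² = (-2 + 40)² = 38² = 1444)
(c + (4626 - 12497))/(-10821 + 1416) = (1444 + (4626 - 12497))/(-10821 + 1416) = (1444 - 7871)/(-9405) = -6427*(-1/9405) = 6427/9405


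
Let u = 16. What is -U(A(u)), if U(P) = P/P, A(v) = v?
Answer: -1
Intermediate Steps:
U(P) = 1
-U(A(u)) = -1*1 = -1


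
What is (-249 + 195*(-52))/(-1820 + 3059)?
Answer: -3463/413 ≈ -8.3850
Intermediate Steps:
(-249 + 195*(-52))/(-1820 + 3059) = (-249 - 10140)/1239 = -10389*1/1239 = -3463/413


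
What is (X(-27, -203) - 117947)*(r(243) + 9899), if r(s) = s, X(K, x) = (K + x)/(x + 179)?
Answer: -7176727679/6 ≈ -1.1961e+9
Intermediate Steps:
X(K, x) = (K + x)/(179 + x)
(X(-27, -203) - 117947)*(r(243) + 9899) = ((-27 - 203)/(179 - 203) - 117947)*(243 + 9899) = (-230/(-24) - 117947)*10142 = (-1/24*(-230) - 117947)*10142 = (115/12 - 117947)*10142 = -1415249/12*10142 = -7176727679/6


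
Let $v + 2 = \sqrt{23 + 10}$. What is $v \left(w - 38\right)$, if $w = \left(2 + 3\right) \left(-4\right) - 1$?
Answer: $118 - 59 \sqrt{33} \approx -220.93$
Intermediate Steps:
$w = -21$ ($w = 5 \left(-4\right) - 1 = -20 - 1 = -21$)
$v = -2 + \sqrt{33}$ ($v = -2 + \sqrt{23 + 10} = -2 + \sqrt{33} \approx 3.7446$)
$v \left(w - 38\right) = \left(-2 + \sqrt{33}\right) \left(-21 - 38\right) = \left(-2 + \sqrt{33}\right) \left(-59\right) = 118 - 59 \sqrt{33}$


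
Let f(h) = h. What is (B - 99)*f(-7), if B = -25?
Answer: 868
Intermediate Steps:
(B - 99)*f(-7) = (-25 - 99)*(-7) = -124*(-7) = 868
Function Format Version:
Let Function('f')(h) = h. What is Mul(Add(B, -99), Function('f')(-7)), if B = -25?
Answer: 868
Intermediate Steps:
Mul(Add(B, -99), Function('f')(-7)) = Mul(Add(-25, -99), -7) = Mul(-124, -7) = 868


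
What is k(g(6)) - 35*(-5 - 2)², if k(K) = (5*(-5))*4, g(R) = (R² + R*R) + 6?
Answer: -1815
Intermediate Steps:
g(R) = 6 + 2*R² (g(R) = (R² + R²) + 6 = 2*R² + 6 = 6 + 2*R²)
k(K) = -100 (k(K) = -25*4 = -100)
k(g(6)) - 35*(-5 - 2)² = -100 - 35*(-5 - 2)² = -100 - 35*(-7)² = -100 - 35*49 = -100 - 1715 = -1815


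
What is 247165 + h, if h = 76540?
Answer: 323705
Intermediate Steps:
247165 + h = 247165 + 76540 = 323705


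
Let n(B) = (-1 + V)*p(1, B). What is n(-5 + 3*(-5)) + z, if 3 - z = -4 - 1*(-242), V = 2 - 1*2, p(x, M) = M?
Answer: -215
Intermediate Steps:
V = 0 (V = 2 - 2 = 0)
n(B) = -B (n(B) = (-1 + 0)*B = -B)
z = -235 (z = 3 - (-4 - 1*(-242)) = 3 - (-4 + 242) = 3 - 1*238 = 3 - 238 = -235)
n(-5 + 3*(-5)) + z = -(-5 + 3*(-5)) - 235 = -(-5 - 15) - 235 = -1*(-20) - 235 = 20 - 235 = -215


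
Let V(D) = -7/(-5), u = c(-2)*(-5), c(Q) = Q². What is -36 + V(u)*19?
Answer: -47/5 ≈ -9.4000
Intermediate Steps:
u = -20 (u = (-2)²*(-5) = 4*(-5) = -20)
V(D) = 7/5 (V(D) = -7*(-⅕) = 7/5)
-36 + V(u)*19 = -36 + (7/5)*19 = -36 + 133/5 = -47/5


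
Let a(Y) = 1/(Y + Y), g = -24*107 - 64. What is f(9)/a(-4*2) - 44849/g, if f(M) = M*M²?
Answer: -4379257/376 ≈ -11647.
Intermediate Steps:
g = -2632 (g = -2568 - 64 = -2632)
a(Y) = 1/(2*Y)
f(M) = M³
f(9)/a(-4*2) - 44849/g = 9³/((1/(2*((-4*2))))) - 44849/(-2632) = 729/(((½)/(-8))) - 44849*(-1/2632) = 729/(((½)*(-⅛))) + 6407/376 = 729/(-1/16) + 6407/376 = 729*(-16) + 6407/376 = -11664 + 6407/376 = -4379257/376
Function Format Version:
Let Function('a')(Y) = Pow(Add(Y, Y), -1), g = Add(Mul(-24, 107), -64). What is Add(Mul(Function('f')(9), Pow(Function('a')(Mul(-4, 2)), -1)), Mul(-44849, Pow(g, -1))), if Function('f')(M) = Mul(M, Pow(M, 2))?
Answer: Rational(-4379257, 376) ≈ -11647.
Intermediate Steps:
g = -2632 (g = Add(-2568, -64) = -2632)
Function('a')(Y) = Mul(Rational(1, 2), Pow(Y, -1)) (Function('a')(Y) = Pow(Mul(2, Y), -1) = Mul(Rational(1, 2), Pow(Y, -1)))
Function('f')(M) = Pow(M, 3)
Add(Mul(Function('f')(9), Pow(Function('a')(Mul(-4, 2)), -1)), Mul(-44849, Pow(g, -1))) = Add(Mul(Pow(9, 3), Pow(Mul(Rational(1, 2), Pow(Mul(-4, 2), -1)), -1)), Mul(-44849, Pow(-2632, -1))) = Add(Mul(729, Pow(Mul(Rational(1, 2), Pow(-8, -1)), -1)), Mul(-44849, Rational(-1, 2632))) = Add(Mul(729, Pow(Mul(Rational(1, 2), Rational(-1, 8)), -1)), Rational(6407, 376)) = Add(Mul(729, Pow(Rational(-1, 16), -1)), Rational(6407, 376)) = Add(Mul(729, -16), Rational(6407, 376)) = Add(-11664, Rational(6407, 376)) = Rational(-4379257, 376)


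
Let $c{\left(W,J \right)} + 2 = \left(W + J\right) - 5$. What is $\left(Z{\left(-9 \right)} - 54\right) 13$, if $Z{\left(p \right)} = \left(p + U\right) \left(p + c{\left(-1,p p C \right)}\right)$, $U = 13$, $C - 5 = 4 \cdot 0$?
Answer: $19474$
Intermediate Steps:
$C = 5$ ($C = 5 + 4 \cdot 0 = 5 + 0 = 5$)
$c{\left(W,J \right)} = -7 + J + W$ ($c{\left(W,J \right)} = -2 - \left(5 - J - W\right) = -2 + \left(-5 + J + W\right) = -7 + J + W$)
$Z{\left(p \right)} = \left(13 + p\right) \left(-8 + p + 5 p^{2}\right)$ ($Z{\left(p \right)} = \left(p + 13\right) \left(p - \left(8 - p p 5\right)\right) = \left(13 + p\right) \left(p - \left(8 - p^{2} \cdot 5\right)\right) = \left(13 + p\right) \left(p - \left(8 - 5 p^{2}\right)\right) = \left(13 + p\right) \left(p + \left(-8 + 5 p^{2}\right)\right) = \left(13 + p\right) \left(-8 + p + 5 p^{2}\right)$)
$\left(Z{\left(-9 \right)} - 54\right) 13 = \left(\left(-104 + 5 \left(-9\right) + 5 \left(-9\right)^{3} + 66 \left(-9\right)^{2}\right) - 54\right) 13 = \left(\left(-104 - 45 + 5 \left(-729\right) + 66 \cdot 81\right) - 54\right) 13 = \left(\left(-104 - 45 - 3645 + 5346\right) - 54\right) 13 = \left(1552 - 54\right) 13 = 1498 \cdot 13 = 19474$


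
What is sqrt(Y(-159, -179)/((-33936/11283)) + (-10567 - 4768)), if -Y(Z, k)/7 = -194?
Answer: I*sqrt(2576610394)/404 ≈ 125.64*I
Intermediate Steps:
Y(Z, k) = 1358 (Y(Z, k) = -7*(-194) = 1358)
sqrt(Y(-159, -179)/((-33936/11283)) + (-10567 - 4768)) = sqrt(1358/((-33936/11283)) + (-10567 - 4768)) = sqrt(1358/((-33936*1/11283)) - 15335) = sqrt(1358/(-11312/3761) - 15335) = sqrt(1358*(-3761/11312) - 15335) = sqrt(-364817/808 - 15335) = sqrt(-12755497/808) = I*sqrt(2576610394)/404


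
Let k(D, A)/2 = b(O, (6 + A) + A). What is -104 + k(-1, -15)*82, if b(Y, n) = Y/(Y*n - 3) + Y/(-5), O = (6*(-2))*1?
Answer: 26856/95 ≈ 282.69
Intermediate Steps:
O = -12 (O = -12*1 = -12)
b(Y, n) = -Y/5 + Y/(-3 + Y*n) (b(Y, n) = Y/(-3 + Y*n) + Y*(-1/5) = Y/(-3 + Y*n) - Y/5 = -Y/5 + Y/(-3 + Y*n))
k(D, A) = -24*(80 + 24*A)/(5*(-75 - 24*A)) (k(D, A) = 2*((1/5)*(-12)*(8 - 1*(-12)*((6 + A) + A))/(-3 - 12*((6 + A) + A))) = 2*((1/5)*(-12)*(8 - 1*(-12)*(6 + 2*A))/(-3 - 12*(6 + 2*A))) = 2*((1/5)*(-12)*(8 + (72 + 24*A))/(-3 + (-72 - 24*A))) = 2*((1/5)*(-12)*(80 + 24*A)/(-75 - 24*A)) = 2*(-12*(80 + 24*A)/(5*(-75 - 24*A))) = -24*(80 + 24*A)/(5*(-75 - 24*A)))
-104 + k(-1, -15)*82 = -104 + (64*(10 + 3*(-15))/(5*(25 + 8*(-15))))*82 = -104 + (64*(10 - 45)/(5*(25 - 120)))*82 = -104 + ((64/5)*(-35)/(-95))*82 = -104 + ((64/5)*(-1/95)*(-35))*82 = -104 + (448/95)*82 = -104 + 36736/95 = 26856/95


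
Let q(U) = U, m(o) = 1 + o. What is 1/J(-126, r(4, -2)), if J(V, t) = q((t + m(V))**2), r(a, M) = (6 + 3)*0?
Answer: 1/15625 ≈ 6.4000e-5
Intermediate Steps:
r(a, M) = 0 (r(a, M) = 9*0 = 0)
J(V, t) = (1 + V + t)**2 (J(V, t) = (t + (1 + V))**2 = (1 + V + t)**2)
1/J(-126, r(4, -2)) = 1/((1 - 126 + 0)**2) = 1/((-125)**2) = 1/15625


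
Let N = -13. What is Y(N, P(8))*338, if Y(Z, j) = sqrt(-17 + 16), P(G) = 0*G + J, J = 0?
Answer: 338*I ≈ 338.0*I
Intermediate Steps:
P(G) = 0 (P(G) = 0*G + 0 = 0 + 0 = 0)
Y(Z, j) = I (Y(Z, j) = sqrt(-1) = I)
Y(N, P(8))*338 = I*338 = 338*I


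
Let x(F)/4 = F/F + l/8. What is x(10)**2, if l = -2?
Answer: 9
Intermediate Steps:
x(F) = 3 (x(F) = 4*(F/F - 2/8) = 4*(1 - 2*1/8) = 4*(1 - 1/4) = 4*(3/4) = 3)
x(10)**2 = 3**2 = 9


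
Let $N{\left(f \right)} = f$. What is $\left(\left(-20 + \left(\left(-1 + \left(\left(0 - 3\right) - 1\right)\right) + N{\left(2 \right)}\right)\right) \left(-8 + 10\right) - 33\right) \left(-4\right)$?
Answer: $316$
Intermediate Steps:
$\left(\left(-20 + \left(\left(-1 + \left(\left(0 - 3\right) - 1\right)\right) + N{\left(2 \right)}\right)\right) \left(-8 + 10\right) - 33\right) \left(-4\right) = \left(\left(-20 + \left(\left(-1 + \left(\left(0 - 3\right) - 1\right)\right) + 2\right)\right) \left(-8 + 10\right) - 33\right) \left(-4\right) = \left(\left(-20 + \left(\left(-1 - 4\right) + 2\right)\right) 2 - 33\right) \left(-4\right) = \left(\left(-20 + \left(-5 + 2\right)\right) 2 - 33\right) \left(-4\right) = \left(\left(-20 - 3\right) 2 - 33\right) \left(-4\right) = \left(\left(-23\right) 2 - 33\right) \left(-4\right) = \left(-46 - 33\right) \left(-4\right) = \left(-79\right) \left(-4\right) = 316$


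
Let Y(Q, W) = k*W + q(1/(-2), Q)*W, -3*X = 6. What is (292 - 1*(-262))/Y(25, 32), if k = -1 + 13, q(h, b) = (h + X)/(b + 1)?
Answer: 3601/2476 ≈ 1.4544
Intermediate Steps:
X = -2 (X = -⅓*6 = -2)
q(h, b) = (-2 + h)/(1 + b) (q(h, b) = (h - 2)/(b + 1) = (-2 + h)/(1 + b))
k = 12
Y(Q, W) = 12*W - 5*W/(2*(1 + Q)) (Y(Q, W) = 12*W + ((-2 + 1/(-2))/(1 + Q))*W = 12*W + ((-2 - ½)/(1 + Q))*W = 12*W + (-5/2/(1 + Q))*W = 12*W + (-5/(2*(1 + Q)))*W = 12*W - 5*W/(2*(1 + Q)))
(292 - 1*(-262))/Y(25, 32) = (292 - 1*(-262))/(((½)*32*(19 + 24*25)/(1 + 25))) = (292 + 262)/(((½)*32*(19 + 600)/26)) = 554/(((½)*32*(1/26)*619)) = 554/(4952/13) = 554*(13/4952) = 3601/2476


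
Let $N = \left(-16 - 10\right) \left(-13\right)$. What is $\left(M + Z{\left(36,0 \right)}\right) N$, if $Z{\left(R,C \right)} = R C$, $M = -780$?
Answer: $-263640$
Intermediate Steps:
$Z{\left(R,C \right)} = C R$
$N = 338$ ($N = \left(-26\right) \left(-13\right) = 338$)
$\left(M + Z{\left(36,0 \right)}\right) N = \left(-780 + 0 \cdot 36\right) 338 = \left(-780 + 0\right) 338 = \left(-780\right) 338 = -263640$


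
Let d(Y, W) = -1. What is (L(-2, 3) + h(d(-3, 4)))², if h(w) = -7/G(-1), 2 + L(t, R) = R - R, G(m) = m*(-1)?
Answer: 81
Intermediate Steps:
G(m) = -m
L(t, R) = -2 (L(t, R) = -2 + (R - R) = -2 + 0 = -2)
h(w) = -7 (h(w) = -7/((-1*(-1))) = -7/1 = -7*1 = -7)
(L(-2, 3) + h(d(-3, 4)))² = (-2 - 7)² = (-9)² = 81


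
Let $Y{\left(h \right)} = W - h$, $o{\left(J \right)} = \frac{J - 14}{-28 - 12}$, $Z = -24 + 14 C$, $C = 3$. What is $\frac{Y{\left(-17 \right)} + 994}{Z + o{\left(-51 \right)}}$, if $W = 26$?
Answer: $\frac{8296}{157} \approx 52.841$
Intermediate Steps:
$Z = 18$ ($Z = -24 + 14 \cdot 3 = -24 + 42 = 18$)
$o{\left(J \right)} = \frac{7}{20} - \frac{J}{40}$ ($o{\left(J \right)} = \frac{-14 + J}{-40} = \left(-14 + J\right) \left(- \frac{1}{40}\right) = \frac{7}{20} - \frac{J}{40}$)
$Y{\left(h \right)} = 26 - h$
$\frac{Y{\left(-17 \right)} + 994}{Z + o{\left(-51 \right)}} = \frac{\left(26 - -17\right) + 994}{18 + \left(\frac{7}{20} - - \frac{51}{40}\right)} = \frac{\left(26 + 17\right) + 994}{18 + \left(\frac{7}{20} + \frac{51}{40}\right)} = \frac{43 + 994}{18 + \frac{13}{8}} = \frac{1037}{\frac{157}{8}} = 1037 \cdot \frac{8}{157} = \frac{8296}{157}$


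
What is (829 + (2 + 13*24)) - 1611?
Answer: -468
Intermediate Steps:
(829 + (2 + 13*24)) - 1611 = (829 + (2 + 312)) - 1611 = (829 + 314) - 1611 = 1143 - 1611 = -468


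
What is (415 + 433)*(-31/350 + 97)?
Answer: 14381656/175 ≈ 82181.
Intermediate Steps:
(415 + 433)*(-31/350 + 97) = 848*(-31*1/350 + 97) = 848*(-31/350 + 97) = 848*(33919/350) = 14381656/175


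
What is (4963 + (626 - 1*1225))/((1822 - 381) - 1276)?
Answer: 4364/165 ≈ 26.448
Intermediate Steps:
(4963 + (626 - 1*1225))/((1822 - 381) - 1276) = (4963 + (626 - 1225))/(1441 - 1276) = (4963 - 599)/165 = 4364*(1/165) = 4364/165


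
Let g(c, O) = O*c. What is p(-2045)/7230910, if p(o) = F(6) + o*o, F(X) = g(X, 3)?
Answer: 4182043/7230910 ≈ 0.57836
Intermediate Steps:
F(X) = 3*X
p(o) = 18 + o² (p(o) = 3*6 + o*o = 18 + o²)
p(-2045)/7230910 = (18 + (-2045)²)/7230910 = (18 + 4182025)*(1/7230910) = 4182043*(1/7230910) = 4182043/7230910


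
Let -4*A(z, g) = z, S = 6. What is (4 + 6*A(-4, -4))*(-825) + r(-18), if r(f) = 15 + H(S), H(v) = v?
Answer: -8229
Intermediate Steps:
A(z, g) = -z/4
r(f) = 21 (r(f) = 15 + 6 = 21)
(4 + 6*A(-4, -4))*(-825) + r(-18) = (4 + 6*(-¼*(-4)))*(-825) + 21 = (4 + 6*1)*(-825) + 21 = (4 + 6)*(-825) + 21 = 10*(-825) + 21 = -8250 + 21 = -8229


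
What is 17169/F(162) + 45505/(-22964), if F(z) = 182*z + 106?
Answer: -476112017/339752380 ≈ -1.4014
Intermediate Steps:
F(z) = 106 + 182*z
17169/F(162) + 45505/(-22964) = 17169/(106 + 182*162) + 45505/(-22964) = 17169/(106 + 29484) + 45505*(-1/22964) = 17169/29590 - 45505/22964 = -476112017/339752380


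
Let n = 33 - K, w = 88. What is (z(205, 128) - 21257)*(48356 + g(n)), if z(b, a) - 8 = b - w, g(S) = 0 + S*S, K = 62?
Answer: -1039631004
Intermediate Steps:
n = -29 (n = 33 - 1*62 = 33 - 62 = -29)
g(S) = S**2 (g(S) = 0 + S**2 = S**2)
z(b, a) = -80 + b (z(b, a) = 8 + (b - 1*88) = 8 + (b - 88) = 8 + (-88 + b) = -80 + b)
(z(205, 128) - 21257)*(48356 + g(n)) = ((-80 + 205) - 21257)*(48356 + (-29)**2) = (125 - 21257)*(48356 + 841) = -21132*49197 = -1039631004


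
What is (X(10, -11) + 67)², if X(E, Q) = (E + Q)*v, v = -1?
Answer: 4624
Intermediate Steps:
X(E, Q) = -E - Q (X(E, Q) = (E + Q)*(-1) = -E - Q)
(X(10, -11) + 67)² = ((-1*10 - 1*(-11)) + 67)² = ((-10 + 11) + 67)² = (1 + 67)² = 68² = 4624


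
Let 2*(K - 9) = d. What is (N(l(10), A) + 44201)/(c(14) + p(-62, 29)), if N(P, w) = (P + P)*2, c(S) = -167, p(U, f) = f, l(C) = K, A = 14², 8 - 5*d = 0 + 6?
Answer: -221189/690 ≈ -320.56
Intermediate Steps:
d = ⅖ (d = 8/5 - (0 + 6)/5 = 8/5 - ⅕*6 = 8/5 - 6/5 = ⅖ ≈ 0.40000)
A = 196
K = 46/5 (K = 9 + (½)*(⅖) = 9 + ⅕ = 46/5 ≈ 9.2000)
l(C) = 46/5
N(P, w) = 4*P (N(P, w) = (2*P)*2 = 4*P)
(N(l(10), A) + 44201)/(c(14) + p(-62, 29)) = (4*(46/5) + 44201)/(-167 + 29) = (184/5 + 44201)/(-138) = (221189/5)*(-1/138) = -221189/690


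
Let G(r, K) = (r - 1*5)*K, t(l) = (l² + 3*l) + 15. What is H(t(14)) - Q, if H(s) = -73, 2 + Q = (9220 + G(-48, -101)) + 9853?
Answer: -24497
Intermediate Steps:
t(l) = 15 + l² + 3*l
G(r, K) = K*(-5 + r) (G(r, K) = (r - 5)*K = (-5 + r)*K = K*(-5 + r))
Q = 24424 (Q = -2 + ((9220 - 101*(-5 - 48)) + 9853) = -2 + ((9220 - 101*(-53)) + 9853) = -2 + ((9220 + 5353) + 9853) = -2 + (14573 + 9853) = -2 + 24426 = 24424)
H(t(14)) - Q = -73 - 1*24424 = -73 - 24424 = -24497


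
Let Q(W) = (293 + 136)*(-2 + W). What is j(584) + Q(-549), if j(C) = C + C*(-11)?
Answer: -242219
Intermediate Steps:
Q(W) = -858 + 429*W (Q(W) = 429*(-2 + W) = -858 + 429*W)
j(C) = -10*C (j(C) = C - 11*C = -10*C)
j(584) + Q(-549) = -10*584 + (-858 + 429*(-549)) = -5840 + (-858 - 235521) = -5840 - 236379 = -242219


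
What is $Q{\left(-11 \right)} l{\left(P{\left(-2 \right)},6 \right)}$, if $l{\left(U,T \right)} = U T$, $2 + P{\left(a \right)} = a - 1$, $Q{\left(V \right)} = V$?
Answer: $330$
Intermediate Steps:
$P{\left(a \right)} = -3 + a$ ($P{\left(a \right)} = -2 + \left(a - 1\right) = -2 + \left(-1 + a\right) = -3 + a$)
$l{\left(U,T \right)} = T U$
$Q{\left(-11 \right)} l{\left(P{\left(-2 \right)},6 \right)} = - 11 \cdot 6 \left(-3 - 2\right) = - 11 \cdot 6 \left(-5\right) = \left(-11\right) \left(-30\right) = 330$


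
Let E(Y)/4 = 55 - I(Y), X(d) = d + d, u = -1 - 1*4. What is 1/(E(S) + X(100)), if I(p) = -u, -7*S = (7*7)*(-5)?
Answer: 1/400 ≈ 0.0025000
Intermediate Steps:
u = -5 (u = -1 - 4 = -5)
S = 35 (S = -7*7*(-5)/7 = -7*(-5) = -⅐*(-245) = 35)
I(p) = 5 (I(p) = -1*(-5) = 5)
X(d) = 2*d
E(Y) = 200 (E(Y) = 4*(55 - 1*5) = 4*(55 - 5) = 4*50 = 200)
1/(E(S) + X(100)) = 1/(200 + 2*100) = 1/(200 + 200) = 1/400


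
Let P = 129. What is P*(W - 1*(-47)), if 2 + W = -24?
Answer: 2709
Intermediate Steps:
W = -26 (W = -2 - 24 = -26)
P*(W - 1*(-47)) = 129*(-26 - 1*(-47)) = 129*(-26 + 47) = 129*21 = 2709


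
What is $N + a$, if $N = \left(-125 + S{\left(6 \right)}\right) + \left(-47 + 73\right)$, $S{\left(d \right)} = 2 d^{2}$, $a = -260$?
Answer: $-287$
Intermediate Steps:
$N = -27$ ($N = \left(-125 + 2 \cdot 6^{2}\right) + \left(-47 + 73\right) = \left(-125 + 2 \cdot 36\right) + 26 = \left(-125 + 72\right) + 26 = -53 + 26 = -27$)
$N + a = -27 - 260 = -287$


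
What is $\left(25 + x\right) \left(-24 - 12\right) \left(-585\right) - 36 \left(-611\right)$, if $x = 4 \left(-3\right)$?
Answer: $295776$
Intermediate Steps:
$x = -12$
$\left(25 + x\right) \left(-24 - 12\right) \left(-585\right) - 36 \left(-611\right) = \left(25 - 12\right) \left(-24 - 12\right) \left(-585\right) - 36 \left(-611\right) = 13 \left(-36\right) \left(-585\right) - -21996 = \left(-468\right) \left(-585\right) + 21996 = 273780 + 21996 = 295776$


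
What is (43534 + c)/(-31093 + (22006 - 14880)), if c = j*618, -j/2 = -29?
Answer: -79378/23967 ≈ -3.3120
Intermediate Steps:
j = 58 (j = -2*(-29) = 58)
c = 35844 (c = 58*618 = 35844)
(43534 + c)/(-31093 + (22006 - 14880)) = (43534 + 35844)/(-31093 + (22006 - 14880)) = 79378/(-31093 + 7126) = 79378/(-23967) = 79378*(-1/23967) = -79378/23967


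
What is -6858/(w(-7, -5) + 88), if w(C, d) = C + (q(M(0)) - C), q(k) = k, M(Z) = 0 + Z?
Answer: -3429/44 ≈ -77.932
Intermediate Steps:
M(Z) = Z
w(C, d) = 0 (w(C, d) = C + (0 - C) = C - C = 0)
-6858/(w(-7, -5) + 88) = -6858/(0 + 88) = -6858/88 = (1/88)*(-6858) = -3429/44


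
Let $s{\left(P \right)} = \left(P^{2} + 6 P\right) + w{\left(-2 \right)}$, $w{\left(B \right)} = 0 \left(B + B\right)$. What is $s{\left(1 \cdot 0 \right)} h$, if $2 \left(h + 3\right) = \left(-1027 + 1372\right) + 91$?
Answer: $0$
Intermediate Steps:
$h = 215$ ($h = -3 + \frac{\left(-1027 + 1372\right) + 91}{2} = -3 + \frac{345 + 91}{2} = -3 + \frac{1}{2} \cdot 436 = -3 + 218 = 215$)
$w{\left(B \right)} = 0$ ($w{\left(B \right)} = 0 \cdot 2 B = 0$)
$s{\left(P \right)} = P^{2} + 6 P$ ($s{\left(P \right)} = \left(P^{2} + 6 P\right) + 0 = P^{2} + 6 P$)
$s{\left(1 \cdot 0 \right)} h = 1 \cdot 0 \left(6 + 1 \cdot 0\right) 215 = 0 \left(6 + 0\right) 215 = 0 \cdot 6 \cdot 215 = 0 \cdot 215 = 0$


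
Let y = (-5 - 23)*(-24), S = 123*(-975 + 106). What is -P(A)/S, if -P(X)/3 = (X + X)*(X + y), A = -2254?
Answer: -7131656/35629 ≈ -200.16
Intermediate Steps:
S = -106887 (S = 123*(-869) = -106887)
y = 672 (y = -28*(-24) = 672)
P(X) = -6*X*(672 + X) (P(X) = -3*(X + X)*(X + 672) = -3*2*X*(672 + X) = -6*X*(672 + X))
-P(A)/S = -(-6*(-2254)*(672 - 2254))/(-106887) = -(-6*(-2254)*(-1582))*(-1)/106887 = -(-21394968)*(-1)/106887 = -1*7131656/35629 = -7131656/35629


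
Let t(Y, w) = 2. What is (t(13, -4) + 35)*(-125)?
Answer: -4625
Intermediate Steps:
(t(13, -4) + 35)*(-125) = (2 + 35)*(-125) = 37*(-125) = -4625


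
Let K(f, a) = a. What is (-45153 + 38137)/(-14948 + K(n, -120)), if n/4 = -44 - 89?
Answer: 1754/3767 ≈ 0.46562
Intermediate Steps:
n = -532 (n = 4*(-44 - 89) = 4*(-133) = -532)
(-45153 + 38137)/(-14948 + K(n, -120)) = (-45153 + 38137)/(-14948 - 120) = -7016/(-15068) = -7016*(-1/15068) = 1754/3767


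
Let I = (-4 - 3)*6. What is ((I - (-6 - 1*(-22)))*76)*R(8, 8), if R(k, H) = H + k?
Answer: -70528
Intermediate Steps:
I = -42 (I = -7*6 = -42)
((I - (-6 - 1*(-22)))*76)*R(8, 8) = ((-42 - (-6 - 1*(-22)))*76)*(8 + 8) = ((-42 - (-6 + 22))*76)*16 = ((-42 - 1*16)*76)*16 = ((-42 - 16)*76)*16 = -58*76*16 = -4408*16 = -70528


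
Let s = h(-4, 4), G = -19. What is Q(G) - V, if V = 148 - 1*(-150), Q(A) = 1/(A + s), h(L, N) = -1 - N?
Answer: -7153/24 ≈ -298.04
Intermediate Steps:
s = -5 (s = -1 - 1*4 = -1 - 4 = -5)
Q(A) = 1/(-5 + A) (Q(A) = 1/(A - 5) = 1/(-5 + A))
V = 298 (V = 148 + 150 = 298)
Q(G) - V = 1/(-5 - 19) - 1*298 = 1/(-24) - 298 = -1/24 - 298 = -7153/24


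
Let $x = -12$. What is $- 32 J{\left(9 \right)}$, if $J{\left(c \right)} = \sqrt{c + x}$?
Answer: $- 32 i \sqrt{3} \approx - 55.426 i$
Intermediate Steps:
$J{\left(c \right)} = \sqrt{-12 + c}$ ($J{\left(c \right)} = \sqrt{c - 12} = \sqrt{-12 + c}$)
$- 32 J{\left(9 \right)} = - 32 \sqrt{-12 + 9} = - 32 \sqrt{-3} = - 32 i \sqrt{3}$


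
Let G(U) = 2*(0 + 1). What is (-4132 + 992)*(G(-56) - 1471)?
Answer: 4612660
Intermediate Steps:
G(U) = 2 (G(U) = 2*1 = 2)
(-4132 + 992)*(G(-56) - 1471) = (-4132 + 992)*(2 - 1471) = -3140*(-1469) = 4612660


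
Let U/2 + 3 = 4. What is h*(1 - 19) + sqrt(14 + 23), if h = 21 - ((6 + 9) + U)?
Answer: -72 + sqrt(37) ≈ -65.917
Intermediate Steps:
U = 2 (U = -6 + 2*4 = -6 + 8 = 2)
h = 4 (h = 21 - ((6 + 9) + 2) = 21 - (15 + 2) = 21 - 1*17 = 21 - 17 = 4)
h*(1 - 19) + sqrt(14 + 23) = 4*(1 - 19) + sqrt(14 + 23) = 4*(-18) + sqrt(37) = -72 + sqrt(37)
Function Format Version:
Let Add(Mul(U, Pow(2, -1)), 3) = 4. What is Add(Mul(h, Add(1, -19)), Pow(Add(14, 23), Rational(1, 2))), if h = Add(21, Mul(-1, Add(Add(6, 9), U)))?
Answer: Add(-72, Pow(37, Rational(1, 2))) ≈ -65.917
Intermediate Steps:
U = 2 (U = Add(-6, Mul(2, 4)) = Add(-6, 8) = 2)
h = 4 (h = Add(21, Mul(-1, Add(Add(6, 9), 2))) = Add(21, Mul(-1, Add(15, 2))) = Add(21, Mul(-1, 17)) = Add(21, -17) = 4)
Add(Mul(h, Add(1, -19)), Pow(Add(14, 23), Rational(1, 2))) = Add(Mul(4, Add(1, -19)), Pow(Add(14, 23), Rational(1, 2))) = Add(Mul(4, -18), Pow(37, Rational(1, 2))) = Add(-72, Pow(37, Rational(1, 2)))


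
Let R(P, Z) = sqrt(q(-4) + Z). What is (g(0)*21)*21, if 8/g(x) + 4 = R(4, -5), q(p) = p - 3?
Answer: -504 - 252*I*sqrt(3) ≈ -504.0 - 436.48*I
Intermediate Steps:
q(p) = -3 + p
R(P, Z) = sqrt(-7 + Z) (R(P, Z) = sqrt((-3 - 4) + Z) = sqrt(-7 + Z))
g(x) = 8/(-4 + 2*I*sqrt(3)) (g(x) = 8/(-4 + sqrt(-7 - 5)) = 8/(-4 + sqrt(-12)) = 8/(-4 + 2*I*sqrt(3)))
(g(0)*21)*21 = ((-8/7 - 4*I*sqrt(3)/7)*21)*21 = (-24 - 12*I*sqrt(3))*21 = -504 - 252*I*sqrt(3)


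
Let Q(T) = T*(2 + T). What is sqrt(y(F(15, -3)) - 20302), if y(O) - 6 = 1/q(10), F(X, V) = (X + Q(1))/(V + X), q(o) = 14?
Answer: I*sqrt(3978002)/14 ≈ 142.46*I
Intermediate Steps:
F(X, V) = (3 + X)/(V + X) (F(X, V) = (X + 1*(2 + 1))/(V + X) = (X + 1*3)/(V + X) = (X + 3)/(V + X) = (3 + X)/(V + X))
y(O) = 85/14 (y(O) = 6 + 1/14 = 85/14)
sqrt(y(F(15, -3)) - 20302) = sqrt(85/14 - 20302) = sqrt(-284143/14) = I*sqrt(3978002)/14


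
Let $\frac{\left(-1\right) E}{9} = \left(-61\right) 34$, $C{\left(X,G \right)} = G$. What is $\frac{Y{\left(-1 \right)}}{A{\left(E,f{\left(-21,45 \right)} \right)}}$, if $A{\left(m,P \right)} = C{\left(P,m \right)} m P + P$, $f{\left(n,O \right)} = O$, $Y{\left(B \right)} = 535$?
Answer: $\frac{107}{3135776013} \approx 3.4122 \cdot 10^{-8}$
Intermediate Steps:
$E = 18666$ ($E = - 9 \left(\left(-61\right) 34\right) = \left(-9\right) \left(-2074\right) = 18666$)
$A{\left(m,P \right)} = P + P m^{2}$ ($A{\left(m,P \right)} = m m P + P = m^{2} P + P = P m^{2} + P = P + P m^{2}$)
$\frac{Y{\left(-1 \right)}}{A{\left(E,f{\left(-21,45 \right)} \right)}} = \frac{535}{45 \left(1 + 18666^{2}\right)} = \frac{535}{45 \left(1 + 348419556\right)} = \frac{535}{45 \cdot 348419557} = \frac{535}{15678880065} = 535 \cdot \frac{1}{15678880065} = \frac{107}{3135776013}$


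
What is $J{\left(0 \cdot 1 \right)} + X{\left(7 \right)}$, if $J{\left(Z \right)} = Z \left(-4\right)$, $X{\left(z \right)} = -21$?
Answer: $-21$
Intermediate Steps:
$J{\left(Z \right)} = - 4 Z$
$J{\left(0 \cdot 1 \right)} + X{\left(7 \right)} = - 4 \cdot 0 \cdot 1 - 21 = \left(-4\right) 0 - 21 = 0 - 21 = -21$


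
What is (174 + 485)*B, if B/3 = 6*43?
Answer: 510066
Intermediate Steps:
B = 774 (B = 3*(6*43) = 3*258 = 774)
(174 + 485)*B = (174 + 485)*774 = 659*774 = 510066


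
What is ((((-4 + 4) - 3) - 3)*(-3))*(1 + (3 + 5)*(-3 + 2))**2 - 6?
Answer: 876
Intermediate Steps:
((((-4 + 4) - 3) - 3)*(-3))*(1 + (3 + 5)*(-3 + 2))**2 - 6 = (((0 - 3) - 3)*(-3))*(1 + 8*(-1))**2 - 6 = ((-3 - 3)*(-3))*(1 - 8)**2 - 6 = -6*(-3)*(-7)**2 - 6 = 18*49 - 6 = 882 - 6 = 876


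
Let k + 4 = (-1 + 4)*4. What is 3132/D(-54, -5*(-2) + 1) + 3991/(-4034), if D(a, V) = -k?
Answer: -791651/2017 ≈ -392.49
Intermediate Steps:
k = 8 (k = -4 + (-1 + 4)*4 = -4 + 3*4 = -4 + 12 = 8)
D(a, V) = -8 (D(a, V) = -1*8 = -8)
3132/D(-54, -5*(-2) + 1) + 3991/(-4034) = 3132/(-8) + 3991/(-4034) = 3132*(-⅛) + 3991*(-1/4034) = -783/2 - 3991/4034 = -791651/2017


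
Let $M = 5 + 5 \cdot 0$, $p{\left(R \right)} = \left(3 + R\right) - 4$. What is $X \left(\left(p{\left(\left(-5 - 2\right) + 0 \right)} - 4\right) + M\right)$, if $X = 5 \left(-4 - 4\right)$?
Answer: $280$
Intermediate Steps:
$X = -40$ ($X = 5 \left(-8\right) = -40$)
$p{\left(R \right)} = -1 + R$
$M = 5$ ($M = 5 + 0 = 5$)
$X \left(\left(p{\left(\left(-5 - 2\right) + 0 \right)} - 4\right) + M\right) = - 40 \left(\left(\left(-1 + \left(\left(-5 - 2\right) + 0\right)\right) - 4\right) + 5\right) = - 40 \left(\left(\left(-1 + \left(-7 + 0\right)\right) - 4\right) + 5\right) = - 40 \left(\left(\left(-1 - 7\right) - 4\right) + 5\right) = - 40 \left(\left(-8 - 4\right) + 5\right) = - 40 \left(-12 + 5\right) = \left(-40\right) \left(-7\right) = 280$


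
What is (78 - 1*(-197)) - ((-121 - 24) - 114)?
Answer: 534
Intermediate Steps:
(78 - 1*(-197)) - ((-121 - 24) - 114) = (78 + 197) - (-145 - 114) = 275 - 1*(-259) = 275 + 259 = 534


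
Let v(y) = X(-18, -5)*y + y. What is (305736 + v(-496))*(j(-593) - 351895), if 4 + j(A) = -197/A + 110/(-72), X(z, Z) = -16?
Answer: -196057711556750/1779 ≈ -1.1021e+11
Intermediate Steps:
j(A) = -199/36 - 197/A (j(A) = -4 + (-197/A + 110/(-72)) = -4 + (-197/A + 110*(-1/72)) = -4 + (-197/A - 55/36) = -4 + (-55/36 - 197/A) = -199/36 - 197/A)
v(y) = -15*y (v(y) = -16*y + y = -15*y)
(305736 + v(-496))*(j(-593) - 351895) = (305736 - 15*(-496))*((-199/36 - 197/(-593)) - 351895) = (305736 + 7440)*((-199/36 - 197*(-1/593)) - 351895) = 313176*((-199/36 + 197/593) - 351895) = 313176*(-110915/21348 - 351895) = 313176*(-7512365375/21348) = -196057711556750/1779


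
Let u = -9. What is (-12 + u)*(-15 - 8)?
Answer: 483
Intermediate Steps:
(-12 + u)*(-15 - 8) = (-12 - 9)*(-15 - 8) = -21*(-23) = 483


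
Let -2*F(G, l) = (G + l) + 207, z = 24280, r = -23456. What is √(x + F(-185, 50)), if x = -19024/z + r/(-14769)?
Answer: I*√7857097709567970/14941305 ≈ 5.9326*I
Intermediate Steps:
F(G, l) = -207/2 - G/2 - l/2 (F(G, l) = -((G + l) + 207)/2 = -(207 + G + l)/2 = -207/2 - G/2 - l/2)
x = 36068278/44823915 (x = -19024/24280 - 23456/(-14769) = -19024*1/24280 - 23456*(-1/14769) = -2378/3035 + 23456/14769 = 36068278/44823915 ≈ 0.80467)
√(x + F(-185, 50)) = √(36068278/44823915 + (-207/2 - ½*(-185) - ½*50)) = √(36068278/44823915 + (-207/2 + 185/2 - 25)) = √(36068278/44823915 - 36) = √(-1577592662/44823915) = I*√7857097709567970/14941305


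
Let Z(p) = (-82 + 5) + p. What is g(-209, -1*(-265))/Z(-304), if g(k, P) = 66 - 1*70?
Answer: 4/381 ≈ 0.010499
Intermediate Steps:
Z(p) = -77 + p
g(k, P) = -4 (g(k, P) = 66 - 70 = -4)
g(-209, -1*(-265))/Z(-304) = -4/(-77 - 304) = -4/(-381) = -4*(-1/381) = 4/381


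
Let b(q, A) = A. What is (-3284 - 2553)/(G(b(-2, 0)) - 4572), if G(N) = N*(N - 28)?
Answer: 5837/4572 ≈ 1.2767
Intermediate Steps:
G(N) = N*(-28 + N)
(-3284 - 2553)/(G(b(-2, 0)) - 4572) = (-3284 - 2553)/(0*(-28 + 0) - 4572) = -5837/(0*(-28) - 4572) = -5837/(0 - 4572) = -5837/(-4572) = -5837*(-1/4572) = 5837/4572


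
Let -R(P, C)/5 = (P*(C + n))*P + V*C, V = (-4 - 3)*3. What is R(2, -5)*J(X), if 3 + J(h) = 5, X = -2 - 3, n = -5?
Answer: -650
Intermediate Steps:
X = -5
V = -21 (V = -7*3 = -21)
J(h) = 2 (J(h) = -3 + 5 = 2)
R(P, C) = 105*C - 5*P²*(-5 + C) (R(P, C) = -5*((P*(C - 5))*P - 21*C) = -5*((P*(-5 + C))*P - 21*C) = -5*(P²*(-5 + C) - 21*C) = -5*(-21*C + P²*(-5 + C)) = 105*C - 5*P²*(-5 + C))
R(2, -5)*J(X) = (25*2² + 105*(-5) - 5*(-5)*2²)*2 = (25*4 - 525 - 5*(-5)*4)*2 = (100 - 525 + 100)*2 = -325*2 = -650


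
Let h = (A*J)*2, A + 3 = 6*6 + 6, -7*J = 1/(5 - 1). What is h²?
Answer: 1521/196 ≈ 7.7602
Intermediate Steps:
J = -1/28 (J = -1/(7*(5 - 1)) = -⅐/4 = -⅐*¼ = -1/28 ≈ -0.035714)
A = 39 (A = -3 + (6*6 + 6) = -3 + (36 + 6) = -3 + 42 = 39)
h = -39/14 (h = (39*(-1/28))*2 = -39/28*2 = -39/14 ≈ -2.7857)
h² = (-39/14)² = 1521/196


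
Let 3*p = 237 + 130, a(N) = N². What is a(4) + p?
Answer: 415/3 ≈ 138.33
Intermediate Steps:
p = 367/3 (p = (237 + 130)/3 = (⅓)*367 = 367/3 ≈ 122.33)
a(4) + p = 4² + 367/3 = 16 + 367/3 = 415/3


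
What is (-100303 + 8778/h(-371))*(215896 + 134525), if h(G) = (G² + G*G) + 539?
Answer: -1384947141386955/39403 ≈ -3.5148e+10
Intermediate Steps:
h(G) = 539 + 2*G² (h(G) = (G² + G²) + 539 = 2*G² + 539 = 539 + 2*G²)
(-100303 + 8778/h(-371))*(215896 + 134525) = (-100303 + 8778/(539 + 2*(-371)²))*(215896 + 134525) = (-100303 + 8778/(539 + 2*137641))*350421 = (-100303 + 8778/(539 + 275282))*350421 = (-100303 + 8778/275821)*350421 = (-100303 + 8778*(1/275821))*350421 = (-100303 + 1254/39403)*350421 = -3952237855/39403*350421 = -1384947141386955/39403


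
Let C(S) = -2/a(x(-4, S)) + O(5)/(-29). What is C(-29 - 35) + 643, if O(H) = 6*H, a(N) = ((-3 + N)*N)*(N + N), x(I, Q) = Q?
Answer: 5109100573/7958528 ≈ 641.97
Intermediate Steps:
a(N) = 2*N²*(-3 + N) (a(N) = (N*(-3 + N))*(2*N) = 2*N²*(-3 + N))
C(S) = -30/29 - 1/(S²*(-3 + S)) (C(S) = -2*1/(2*S²*(-3 + S)) + (6*5)/(-29) = -1/(S²*(-3 + S)) + 30*(-1/29) = -1/(S²*(-3 + S)) - 30/29 = -30/29 - 1/(S²*(-3 + S)))
C(-29 - 35) + 643 = (-29 + 30*(-29 - 35)²*(3 - (-29 - 35)))/(29*(-29 - 35)²*(-3 + (-29 - 35))) + 643 = (1/29)*(-29 + 30*(-64)²*(3 - 1*(-64)))/((-64)²*(-3 - 64)) + 643 = (1/29)*(1/4096)*(-29 + 30*4096*(3 + 64))/(-67) + 643 = (1/29)*(1/4096)*(-1/67)*(-29 + 30*4096*67) + 643 = (1/29)*(1/4096)*(-1/67)*(-29 + 8232960) + 643 = (1/29)*(1/4096)*(-1/67)*8232931 + 643 = -8232931/7958528 + 643 = 5109100573/7958528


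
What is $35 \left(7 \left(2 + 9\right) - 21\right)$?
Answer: $1960$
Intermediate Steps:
$35 \left(7 \left(2 + 9\right) - 21\right) = 35 \left(7 \cdot 11 - 21\right) = 35 \left(77 - 21\right) = 35 \cdot 56 = 1960$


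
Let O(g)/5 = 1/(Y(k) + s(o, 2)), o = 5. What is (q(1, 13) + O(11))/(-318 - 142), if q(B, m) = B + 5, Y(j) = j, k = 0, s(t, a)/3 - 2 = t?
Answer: -131/9660 ≈ -0.013561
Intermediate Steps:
s(t, a) = 6 + 3*t
q(B, m) = 5 + B
O(g) = 5/21 (O(g) = 5/(0 + (6 + 3*5)) = 5/(0 + (6 + 15)) = 5/(0 + 21) = 5/21)
(q(1, 13) + O(11))/(-318 - 142) = ((5 + 1) + 5/21)/(-318 - 142) = (6 + 5/21)/(-460) = (131/21)*(-1/460) = -131/9660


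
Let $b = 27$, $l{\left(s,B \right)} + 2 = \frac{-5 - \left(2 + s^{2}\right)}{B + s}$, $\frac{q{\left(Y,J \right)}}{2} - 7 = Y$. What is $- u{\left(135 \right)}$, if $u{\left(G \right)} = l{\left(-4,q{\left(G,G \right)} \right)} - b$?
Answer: $\frac{8143}{280} \approx 29.082$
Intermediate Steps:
$q{\left(Y,J \right)} = 14 + 2 Y$
$l{\left(s,B \right)} = -2 + \frac{-7 - s^{2}}{B + s}$ ($l{\left(s,B \right)} = -2 + \frac{-5 - \left(2 + s^{2}\right)}{B + s} = -2 + \frac{-7 - s^{2}}{B + s}$)
$u{\left(G \right)} = -27 + \frac{-43 - 4 G}{10 + 2 G}$ ($u{\left(G \right)} = \frac{-7 - \left(-4\right)^{2} - 2 \left(14 + 2 G\right) - -8}{\left(14 + 2 G\right) - 4} - 27 = \frac{-7 - 16 - \left(28 + 4 G\right) + 8}{10 + 2 G} - 27 = \frac{-43 - 4 G}{10 + 2 G} - 27 = -27 + \frac{-43 - 4 G}{10 + 2 G}$)
$- u{\left(135 \right)} = - \frac{-313 - 7830}{2 \left(5 + 135\right)} = - \frac{-313 - 7830}{2 \cdot 140} = - \frac{-8143}{2 \cdot 140} = \left(-1\right) \left(- \frac{8143}{280}\right) = \frac{8143}{280}$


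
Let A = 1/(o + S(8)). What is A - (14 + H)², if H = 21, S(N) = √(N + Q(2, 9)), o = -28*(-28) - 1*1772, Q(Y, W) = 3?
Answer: -1195763913/976133 - √11/976133 ≈ -1225.0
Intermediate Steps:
o = -988 (o = 784 - 1772 = -988)
S(N) = √(3 + N) (S(N) = √(N + 3) = √(3 + N))
A = 1/(-988 + √11) (A = 1/(-988 + √(3 + 8)) = 1/(-988 + √11) ≈ -0.0010156)
A - (14 + H)² = (-988/976133 - √11/976133) - (14 + 21)² = (-988/976133 - √11/976133) - 1*35² = (-988/976133 - √11/976133) - 1*1225 = (-988/976133 - √11/976133) - 1225 = -1195763913/976133 - √11/976133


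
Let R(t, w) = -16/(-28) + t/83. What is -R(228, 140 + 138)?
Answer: -1928/581 ≈ -3.3184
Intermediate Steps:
R(t, w) = 4/7 + t/83 (R(t, w) = -16*(-1/28) + t*(1/83) = 4/7 + t/83)
-R(228, 140 + 138) = -(4/7 + (1/83)*228) = -(4/7 + 228/83) = -1*1928/581 = -1928/581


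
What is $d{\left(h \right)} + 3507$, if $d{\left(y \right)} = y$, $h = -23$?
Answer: $3484$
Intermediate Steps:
$d{\left(h \right)} + 3507 = -23 + 3507 = 3484$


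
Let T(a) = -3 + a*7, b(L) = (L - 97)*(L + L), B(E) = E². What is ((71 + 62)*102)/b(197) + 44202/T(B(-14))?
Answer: 880065327/26969300 ≈ 32.632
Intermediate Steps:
b(L) = 2*L*(-97 + L) (b(L) = (-97 + L)*(2*L) = 2*L*(-97 + L))
T(a) = -3 + 7*a
((71 + 62)*102)/b(197) + 44202/T(B(-14)) = ((71 + 62)*102)/((2*197*(-97 + 197))) + 44202/(-3 + 7*(-14)²) = (133*102)/((2*197*100)) + 44202/(-3 + 7*196) = 13566/39400 + 44202/(-3 + 1372) = 13566*(1/39400) + 44202/1369 = 6783/19700 + 44202*(1/1369) = 6783/19700 + 44202/1369 = 880065327/26969300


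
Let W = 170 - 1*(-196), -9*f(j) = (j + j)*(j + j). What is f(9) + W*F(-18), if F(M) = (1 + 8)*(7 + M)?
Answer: -36270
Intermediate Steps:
F(M) = 63 + 9*M (F(M) = 9*(7 + M) = 63 + 9*M)
f(j) = -4*j²/9 (f(j) = -(j + j)*(j + j)/9 = -2*j*2*j/9 = -4*j²/9)
W = 366 (W = 170 + 196 = 366)
f(9) + W*F(-18) = -4/9*9² + 366*(63 + 9*(-18)) = -4/9*81 + 366*(63 - 162) = -36 + 366*(-99) = -36 - 36234 = -36270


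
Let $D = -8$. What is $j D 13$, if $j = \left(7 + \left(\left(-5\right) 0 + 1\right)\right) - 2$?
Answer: $-624$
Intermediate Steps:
$j = 6$ ($j = \left(7 + \left(0 + 1\right)\right) - 2 = \left(7 + 1\right) - 2 = 8 - 2 = 6$)
$j D 13 = 6 \left(-8\right) 13 = \left(-48\right) 13 = -624$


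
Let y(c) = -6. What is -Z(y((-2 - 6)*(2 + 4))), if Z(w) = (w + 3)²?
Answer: -9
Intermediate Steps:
Z(w) = (3 + w)²
-Z(y((-2 - 6)*(2 + 4))) = -(3 - 6)² = -1*(-3)² = -1*9 = -9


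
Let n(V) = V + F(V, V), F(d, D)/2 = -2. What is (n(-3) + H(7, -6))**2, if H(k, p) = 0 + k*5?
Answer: 784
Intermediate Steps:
H(k, p) = 5*k (H(k, p) = 0 + 5*k = 5*k)
F(d, D) = -4 (F(d, D) = 2*(-2) = -4)
n(V) = -4 + V (n(V) = V - 4 = -4 + V)
(n(-3) + H(7, -6))**2 = ((-4 - 3) + 5*7)**2 = (-7 + 35)**2 = 28**2 = 784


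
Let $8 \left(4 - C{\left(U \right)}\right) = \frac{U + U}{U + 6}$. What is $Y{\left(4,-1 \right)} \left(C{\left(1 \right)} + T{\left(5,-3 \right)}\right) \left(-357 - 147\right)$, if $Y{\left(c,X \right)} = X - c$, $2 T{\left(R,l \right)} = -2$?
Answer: $7470$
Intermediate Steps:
$T{\left(R,l \right)} = -1$ ($T{\left(R,l \right)} = \frac{1}{2} \left(-2\right) = -1$)
$C{\left(U \right)} = 4 - \frac{U}{4 \left(6 + U\right)}$ ($C{\left(U \right)} = 4 - \frac{\left(U + U\right) \frac{1}{U + 6}}{8} = 4 - \frac{2 U \frac{1}{6 + U}}{8} = 4 - \frac{U}{4 \left(6 + U\right)}$)
$Y{\left(4,-1 \right)} \left(C{\left(1 \right)} + T{\left(5,-3 \right)}\right) \left(-357 - 147\right) = \left(-1 - 4\right) \left(\frac{3 \left(32 + 5 \cdot 1\right)}{4 \left(6 + 1\right)} - 1\right) \left(-357 - 147\right) = \left(-1 - 4\right) \left(\frac{3 \left(32 + 5\right)}{4 \cdot 7} - 1\right) \left(-504\right) = - 5 \left(\frac{3}{4} \cdot \frac{1}{7} \cdot 37 - 1\right) \left(-504\right) = - 5 \left(\frac{111}{28} - 1\right) \left(-504\right) = \left(-5\right) \frac{83}{28} \left(-504\right) = \left(- \frac{415}{28}\right) \left(-504\right) = 7470$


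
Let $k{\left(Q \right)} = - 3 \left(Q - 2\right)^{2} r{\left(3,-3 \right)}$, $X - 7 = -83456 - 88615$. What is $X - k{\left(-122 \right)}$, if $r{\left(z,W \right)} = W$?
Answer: $-310448$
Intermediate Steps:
$X = -172064$ ($X = 7 - 172071 = -172064$)
$k{\left(Q \right)} = 9 \left(-2 + Q\right)^{2}$ ($k{\left(Q \right)} = - 3 \left(Q - 2\right)^{2} \left(-3\right) = - 3 \left(-2 + Q\right)^{2} \left(-3\right) = 9 \left(-2 + Q\right)^{2}$)
$X - k{\left(-122 \right)} = -172064 - 9 \left(-2 - 122\right)^{2} = -172064 - 9 \left(-124\right)^{2} = -172064 - 9 \cdot 15376 = -172064 - 138384 = -310448$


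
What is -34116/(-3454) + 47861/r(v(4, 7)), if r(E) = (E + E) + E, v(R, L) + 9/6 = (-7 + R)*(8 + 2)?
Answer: -162087932/326403 ≈ -496.59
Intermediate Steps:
v(R, L) = -143/2 + 10*R (v(R, L) = -3/2 + (-7 + R)*(8 + 2) = -3/2 + (-7 + R)*10 = -3/2 + (-70 + 10*R) = -143/2 + 10*R)
r(E) = 3*E (r(E) = 2*E + E = 3*E)
-34116/(-3454) + 47861/r(v(4, 7)) = -34116/(-3454) + 47861/((3*(-143/2 + 10*4))) = -34116*(-1/3454) + 47861/((3*(-143/2 + 40))) = 17058/1727 + 47861/((3*(-63/2))) = 17058/1727 + 47861/(-189/2) = 17058/1727 + 47861*(-2/189) = 17058/1727 - 95722/189 = -162087932/326403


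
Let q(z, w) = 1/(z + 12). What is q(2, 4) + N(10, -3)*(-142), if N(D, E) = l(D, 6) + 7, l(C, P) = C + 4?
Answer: -41747/14 ≈ -2981.9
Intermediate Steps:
l(C, P) = 4 + C
N(D, E) = 11 + D (N(D, E) = (4 + D) + 7 = 11 + D)
q(z, w) = 1/(12 + z)
q(2, 4) + N(10, -3)*(-142) = 1/(12 + 2) + (11 + 10)*(-142) = 1/14 + 21*(-142) = 1/14 - 2982 = -41747/14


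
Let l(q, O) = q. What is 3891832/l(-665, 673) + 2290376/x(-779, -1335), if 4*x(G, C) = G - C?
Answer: 140305056/13205 ≈ 10625.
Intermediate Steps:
x(G, C) = -C/4 + G/4 (x(G, C) = (G - C)/4 = -C/4 + G/4)
3891832/l(-665, 673) + 2290376/x(-779, -1335) = 3891832/(-665) + 2290376/(-1/4*(-1335) + (1/4)*(-779)) = 3891832*(-1/665) + 2290376/(1335/4 - 779/4) = -555976/95 + 2290376/139 = 140305056/13205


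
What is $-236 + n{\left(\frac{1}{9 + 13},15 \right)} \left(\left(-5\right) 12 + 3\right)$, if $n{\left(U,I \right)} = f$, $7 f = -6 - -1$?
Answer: $- \frac{1367}{7} \approx -195.29$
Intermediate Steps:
$f = - \frac{5}{7}$ ($f = \frac{-6 - -1}{7} = \frac{-6 + 1}{7} = \frac{1}{7} \left(-5\right) = - \frac{5}{7} \approx -0.71429$)
$n{\left(U,I \right)} = - \frac{5}{7}$
$-236 + n{\left(\frac{1}{9 + 13},15 \right)} \left(\left(-5\right) 12 + 3\right) = -236 - \frac{5 \left(\left(-5\right) 12 + 3\right)}{7} = -236 - \frac{5 \left(-60 + 3\right)}{7} = -236 - - \frac{285}{7} = -236 + \frac{285}{7} = - \frac{1367}{7}$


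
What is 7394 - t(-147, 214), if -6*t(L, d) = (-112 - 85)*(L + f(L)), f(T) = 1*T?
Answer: 17047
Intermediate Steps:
f(T) = T
t(L, d) = 197*L/3 (t(L, d) = -(-112 - 85)*(L + L)/6 = -(-197)*2*L/6 = -(-197)*L/3 = 197*L/3)
7394 - t(-147, 214) = 7394 - 197*(-147)/3 = 7394 - 1*(-9653) = 7394 + 9653 = 17047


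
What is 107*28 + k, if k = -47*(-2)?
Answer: 3090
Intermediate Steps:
k = 94
107*28 + k = 107*28 + 94 = 2996 + 94 = 3090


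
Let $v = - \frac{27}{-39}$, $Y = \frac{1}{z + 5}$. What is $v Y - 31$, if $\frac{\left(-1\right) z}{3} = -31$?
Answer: $- \frac{39485}{1274} \approx -30.993$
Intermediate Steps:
$z = 93$ ($z = \left(-3\right) \left(-31\right) = 93$)
$Y = \frac{1}{98}$ ($Y = \frac{1}{93 + 5} = \frac{1}{98} \approx 0.010204$)
$v = \frac{9}{13}$ ($v = \left(-27\right) \left(- \frac{1}{39}\right) = \frac{9}{13} \approx 0.69231$)
$v Y - 31 = \frac{9}{13} \cdot \frac{1}{98} - 31 = \frac{9}{1274} - 31 = - \frac{39485}{1274}$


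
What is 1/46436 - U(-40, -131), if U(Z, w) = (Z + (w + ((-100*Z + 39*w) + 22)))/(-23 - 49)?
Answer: -1825513/104481 ≈ -17.472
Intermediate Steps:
U(Z, w) = -11/36 - 5*w/9 + 11*Z/8 (U(Z, w) = (Z + (w + (22 - 100*Z + 39*w)))/(-72) = (Z + (22 - 100*Z + 40*w))*(-1/72) = (22 - 99*Z + 40*w)*(-1/72) = -11/36 - 5*w/9 + 11*Z/8)
1/46436 - U(-40, -131) = 1/46436 - (-11/36 - 5/9*(-131) + (11/8)*(-40)) = 1/46436 - (-11/36 + 655/9 - 55) = 1/46436 - 1*629/36 = 1/46436 - 629/36 = -1825513/104481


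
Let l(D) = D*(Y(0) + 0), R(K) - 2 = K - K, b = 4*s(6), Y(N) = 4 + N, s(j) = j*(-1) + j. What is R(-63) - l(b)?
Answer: 2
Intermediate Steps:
s(j) = 0 (s(j) = -j + j = 0)
b = 0 (b = 4*0 = 0)
R(K) = 2 (R(K) = 2 + (K - K) = 2 + 0 = 2)
l(D) = 4*D (l(D) = D*((4 + 0) + 0) = D*(4 + 0) = D*4 = 4*D)
R(-63) - l(b) = 2 - 4*0 = 2 - 1*0 = 2 + 0 = 2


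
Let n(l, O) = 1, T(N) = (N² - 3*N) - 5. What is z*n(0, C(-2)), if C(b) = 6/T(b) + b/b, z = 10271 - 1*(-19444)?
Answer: 29715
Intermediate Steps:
z = 29715 (z = 10271 + 19444 = 29715)
T(N) = -5 + N² - 3*N
C(b) = 1 + 6/(-5 + b² - 3*b) (C(b) = 6/(-5 + b² - 3*b) + b/b = 6/(-5 + b² - 3*b) + 1 = 1 + 6/(-5 + b² - 3*b))
z*n(0, C(-2)) = 29715*1 = 29715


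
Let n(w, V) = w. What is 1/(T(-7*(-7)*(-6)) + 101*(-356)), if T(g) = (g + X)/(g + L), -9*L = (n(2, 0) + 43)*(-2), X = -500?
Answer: -142/5105355 ≈ -2.7814e-5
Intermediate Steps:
L = 10 (L = -(2 + 43)*(-2)/9 = -5*(-2) = -1/9*(-90) = 10)
T(g) = (-500 + g)/(10 + g) (T(g) = (g - 500)/(g + 10) = (-500 + g)/(10 + g))
1/(T(-7*(-7)*(-6)) + 101*(-356)) = 1/((-500 - 7*(-7)*(-6))/(10 - 7*(-7)*(-6)) + 101*(-356)) = 1/((-500 + 49*(-6))/(10 + 49*(-6)) - 35956) = 1/((-500 - 294)/(10 - 294) - 35956) = 1/(-794/(-284) - 35956) = 1/(-1/284*(-794) - 35956) = 1/(397/142 - 35956) = 1/(-5105355/142) = -142/5105355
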